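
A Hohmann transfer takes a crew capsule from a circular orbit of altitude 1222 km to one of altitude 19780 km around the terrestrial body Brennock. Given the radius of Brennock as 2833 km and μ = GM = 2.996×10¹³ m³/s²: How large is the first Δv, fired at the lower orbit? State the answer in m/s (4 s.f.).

Δv ≈ 821.6 m/s

r₁ = 2833 + 1222 = 4055.0 km = 4.0550×10⁶ m.
r₂ = 2833 + 19780 = 22613 km = 2.2613×10⁷ m.
Transfer ellipse a_t = (r₁ + r₂)/2 = 1.333×10⁷ m.
At r₁: circular v_c1 = √(μ/r₁) = 2718 m/s; transfer-periapsis v_p = √[μ(2/r₁ − 1/a_t)] = 3540 m/s.
Δv₁ = v_p − v_c1 = 821.6 m/s.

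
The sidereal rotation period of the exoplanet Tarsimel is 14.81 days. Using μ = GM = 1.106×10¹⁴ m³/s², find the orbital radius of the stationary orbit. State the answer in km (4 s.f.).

r_sync ≈ 1.662×10⁵ km

T = 14.81 days = 1.280×10⁶ s.
A synchronous orbit has period T, so by Kepler's third law a = (μT²/4π²)^(1/3).
μT²/4π² = 1.106×10¹⁴ × (1.280×10⁶)² / 39.48 = 4.587×10²⁴ m³.
a = 1.662×10⁸ m = 1.6615×10⁵ km.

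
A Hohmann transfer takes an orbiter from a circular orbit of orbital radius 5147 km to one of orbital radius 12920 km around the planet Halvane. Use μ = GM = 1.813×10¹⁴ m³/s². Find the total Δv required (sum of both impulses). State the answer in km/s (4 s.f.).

Δv_total ≈ 2.081 km/s

r₁ = 5147 km = 5.147×10⁶ m.
r₂ = 12920 km = 1.292×10⁷ m.
Transfer ellipse a_t = (r₁ + r₂)/2 = 9.034×10⁶ m.
At r₁: circular v_c1 = √(μ/r₁) = 5935 m/s; transfer-periapsis v_p = √[μ(2/r₁ − 1/a_t)] = 7098 m/s.
Δv₁ = v_p − v_c1 = 1163 m/s.
At r₂: circular v_c2 = √(μ/r₂) = 3746 m/s; transfer-apoapsis v_a = √[μ(2/r₂ − 1/a_t)] = 2828 m/s.
Δv₂ = v_c2 − v_a = 918.4 m/s.
Total Δv = Δv₁ + Δv₂ = 2081 m/s = 2.081 km/s.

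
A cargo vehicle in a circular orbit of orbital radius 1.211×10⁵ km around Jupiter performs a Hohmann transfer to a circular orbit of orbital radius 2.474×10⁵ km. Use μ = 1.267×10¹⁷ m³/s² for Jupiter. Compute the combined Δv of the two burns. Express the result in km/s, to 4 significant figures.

r₁ = 1.211×10⁵ km = 1.211×10⁸ m.
r₂ = 2.474×10⁵ km = 2.474×10⁸ m.
Transfer ellipse a_t = (r₁ + r₂)/2 = 1.842×10⁸ m.
At r₁: circular v_c1 = √(μ/r₁) = 32350 m/s; transfer-perijove v_p = √[μ(2/r₁ − 1/a_t)] = 37480 m/s.
Δv₁ = v_p − v_c1 = 5135 m/s.
At r₂: circular v_c2 = √(μ/r₂) = 22630 m/s; transfer-apojove v_a = √[μ(2/r₂ − 1/a_t)] = 18350 m/s.
Δv₂ = v_c2 − v_a = 4284 m/s.
Total Δv = Δv₁ + Δv₂ = 9419 m/s = 9.419 km/s.

Δv_total ≈ 9.419 km/s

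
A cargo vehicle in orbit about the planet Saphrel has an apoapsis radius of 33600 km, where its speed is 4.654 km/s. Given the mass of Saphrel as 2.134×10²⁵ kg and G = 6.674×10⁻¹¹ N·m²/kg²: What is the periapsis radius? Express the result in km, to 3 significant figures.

periapsis radius ≈ 11500 km

μ = GM = 6.674×10⁻¹¹ × 2.134×10²⁵ = 1.424×10¹⁵ m³/s².
r_a = 3.360×10⁷ m.
Specific energy ε = v²/2 − μ/r = -3.156×10⁷ J/kg, so a = −μ/(2ε) = 2.257×10⁷ m.
The apsides satisfy r_p + r_a = 2a, so the periapsis radius is 2a − r_a = 1.153×10⁷ m = 11531 km.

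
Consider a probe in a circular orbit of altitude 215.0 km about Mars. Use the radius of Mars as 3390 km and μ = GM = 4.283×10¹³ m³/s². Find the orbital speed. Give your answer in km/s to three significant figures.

v ≈ 3.45 km/s

r = 3390 + 215.0 = 3605.0 km = 3.6050×10⁶ m.
For a circular orbit v = √(μ/r) = √(4.283×10¹³ / 3.605×10⁶) = √(1.188×10⁷) = 3447 m/s.
That is 3.447 km/s.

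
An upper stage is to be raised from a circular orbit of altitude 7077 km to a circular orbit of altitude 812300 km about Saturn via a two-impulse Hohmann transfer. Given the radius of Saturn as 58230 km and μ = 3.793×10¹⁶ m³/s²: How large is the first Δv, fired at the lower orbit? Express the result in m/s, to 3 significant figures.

r₁ = 58230 + 7077 = 65307 km = 6.5307×10⁷ m.
r₂ = 58230 + 812300 = 870530 km = 8.7053×10⁸ m.
Transfer ellipse a_t = (r₁ + r₂)/2 = 4.679×10⁸ m.
At r₁: circular v_c1 = √(μ/r₁) = 24100 m/s; transfer-perikrone v_p = √[μ(2/r₁ − 1/a_t)] = 32870 m/s.
Δv₁ = v_p − v_c1 = 8772 m/s.

Δv ≈ 8770 m/s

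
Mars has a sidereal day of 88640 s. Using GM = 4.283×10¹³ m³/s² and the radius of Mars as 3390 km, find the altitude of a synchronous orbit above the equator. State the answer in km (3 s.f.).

A synchronous orbit has period T, so by Kepler's third law a = (μT²/4π²)^(1/3).
μT²/4π² = 4.283×10¹³ × (8.864×10⁴)² / 39.48 = 8.524×10²¹ m³.
a = 2.043×10⁷ m = 20428 km.
Altitude h = a − R = 20428 − 3390 = 17038 km.

h_sync ≈ 17000 km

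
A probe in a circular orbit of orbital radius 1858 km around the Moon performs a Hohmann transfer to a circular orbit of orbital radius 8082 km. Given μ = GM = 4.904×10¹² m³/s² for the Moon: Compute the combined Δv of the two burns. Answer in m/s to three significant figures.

Δv_total ≈ 750 m/s

r₁ = 1858 km = 1.858×10⁶ m.
r₂ = 8082 km = 8.082×10⁶ m.
Transfer ellipse a_t = (r₁ + r₂)/2 = 4.970×10⁶ m.
At r₁: circular v_c1 = √(μ/r₁) = 1625 m/s; transfer-perilune v_p = √[μ(2/r₁ − 1/a_t)] = 2072 m/s.
Δv₁ = v_p − v_c1 = 447.1 m/s.
At r₂: circular v_c2 = √(μ/r₂) = 779.0 m/s; transfer-apolune v_a = √[μ(2/r₂ − 1/a_t)] = 476.3 m/s.
Δv₂ = v_c2 − v_a = 302.7 m/s.
Total Δv = Δv₁ + Δv₂ = 749.8 m/s.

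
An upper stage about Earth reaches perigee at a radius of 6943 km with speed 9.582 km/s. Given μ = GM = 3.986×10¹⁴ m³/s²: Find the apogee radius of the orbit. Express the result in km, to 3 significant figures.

r_p = 6.943×10⁶ m.
Specific energy ε = v²/2 − μ/r = -1.150×10⁷ J/kg, so a = −μ/(2ε) = 1.733×10⁷ m.
The apsides satisfy r_p + r_a = 2a, so the apogee radius is 2a − r_p = 2.771×10⁷ m = 27709 km.

apogee radius ≈ 27700 km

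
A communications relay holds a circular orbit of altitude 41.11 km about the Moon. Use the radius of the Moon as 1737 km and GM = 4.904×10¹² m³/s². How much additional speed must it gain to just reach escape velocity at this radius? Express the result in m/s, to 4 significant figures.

Δv ≈ 687.9 m/s

r = 1737 + 41.11 = 1778.1 km = 1.7781×10⁶ m.
Circular speed v_c = √(μ/r) = 1661 m/s.
Escape speed v_esc = √(2μ/r) = √2 × v_c = 2349 m/s.
Δv = v_esc − v_c = 687.9 m/s.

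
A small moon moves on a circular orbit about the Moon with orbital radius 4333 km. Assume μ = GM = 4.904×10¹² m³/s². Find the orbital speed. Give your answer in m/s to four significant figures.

r = 4333 km = 4.333×10⁶ m.
For a circular orbit v = √(μ/r) = √(4.904×10¹² / 4.333×10⁶) = √(1.132×10⁶) = 1064 m/s.

v ≈ 1064 m/s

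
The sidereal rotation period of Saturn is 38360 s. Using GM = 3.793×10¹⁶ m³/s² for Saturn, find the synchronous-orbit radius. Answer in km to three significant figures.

A synchronous orbit has period T, so by Kepler's third law a = (μT²/4π²)^(1/3).
μT²/4π² = 3.793×10¹⁶ × (3.836×10⁴)² / 39.48 = 1.414×10²⁴ m³.
a = 1.122×10⁸ m = 1.1223×10⁵ km.

r_sync ≈ 1.12×10⁵ km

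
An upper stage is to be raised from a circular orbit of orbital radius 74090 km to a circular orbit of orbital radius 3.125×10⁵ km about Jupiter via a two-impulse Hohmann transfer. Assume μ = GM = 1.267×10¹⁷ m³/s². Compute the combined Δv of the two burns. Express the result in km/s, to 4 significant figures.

Δv_total ≈ 18.90 km/s

r₁ = 74090 km = 7.409×10⁷ m.
r₂ = 3.125×10⁵ km = 3.125×10⁸ m.
Transfer ellipse a_t = (r₁ + r₂)/2 = 1.933×10⁸ m.
At r₁: circular v_c1 = √(μ/r₁) = 41350 m/s; transfer-perijove v_p = √[μ(2/r₁ − 1/a_t)] = 52580 m/s.
Δv₁ = v_p − v_c1 = 11230 m/s.
At r₂: circular v_c2 = √(μ/r₂) = 20140 m/s; transfer-apojove v_a = √[μ(2/r₂ − 1/a_t)] = 12470 m/s.
Δv₂ = v_c2 − v_a = 7669 m/s.
Total Δv = Δv₁ + Δv₂ = 18900 m/s = 18.90 km/s.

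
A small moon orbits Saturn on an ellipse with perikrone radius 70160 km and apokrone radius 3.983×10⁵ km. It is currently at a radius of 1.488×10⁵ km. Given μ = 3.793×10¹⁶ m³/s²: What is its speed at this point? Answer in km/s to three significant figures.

Semi-major axis a = (r_p + r_a)/2 = 2.3423×10⁵ km = 2.342×10⁸ m.
Vis-viva: v² = μ(2/r − 1/a) = 3.793×10¹⁶ × (1.344×10⁻⁸ − 4.269×10⁻⁹) = 3.479×10⁸ m²/s².
v = 18650 m/s = 18.65 km/s.

v ≈ 18.7 km/s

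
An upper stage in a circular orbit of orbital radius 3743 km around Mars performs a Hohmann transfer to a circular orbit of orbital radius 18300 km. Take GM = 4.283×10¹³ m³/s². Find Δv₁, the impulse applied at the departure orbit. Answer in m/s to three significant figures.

r₁ = 3743 km = 3.743×10⁶ m.
r₂ = 18300 km = 1.830×10⁷ m.
Transfer ellipse a_t = (r₁ + r₂)/2 = 1.102×10⁷ m.
At r₁: circular v_c1 = √(μ/r₁) = 3383 m/s; transfer-periapsis v_p = √[μ(2/r₁ − 1/a_t)] = 4359 m/s.
Δv₁ = v_p − v_c1 = 976.1 m/s.

Δv ≈ 976 m/s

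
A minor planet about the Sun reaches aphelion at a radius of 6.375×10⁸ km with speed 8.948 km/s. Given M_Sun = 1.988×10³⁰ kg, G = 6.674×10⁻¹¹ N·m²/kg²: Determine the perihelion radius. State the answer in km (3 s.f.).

μ = GM = 6.674×10⁻¹¹ × 1.988×10³⁰ = 1.327×10²⁰ m³/s².
r_a = 6.375×10¹¹ m.
Specific energy ε = v²/2 − μ/r = -1.681×10⁸ J/kg, so a = −μ/(2ε) = 3.947×10¹¹ m.
The apsides satisfy r_p + r_a = 2a, so the perihelion radius is 2a − r_a = 1.518×10¹¹ m = 1.5183×10⁸ km.

perihelion radius ≈ 1.52×10⁸ km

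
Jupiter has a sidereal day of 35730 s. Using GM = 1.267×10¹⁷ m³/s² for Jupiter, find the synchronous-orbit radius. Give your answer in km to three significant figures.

A synchronous orbit has period T, so by Kepler's third law a = (μT²/4π²)^(1/3).
μT²/4π² = 1.267×10¹⁷ × (3.573×10⁴)² / 39.48 = 4.097×10²⁴ m³.
a = 1.600×10⁸ m = 1.6002×10⁵ km.

r_sync ≈ 1.60×10⁵ km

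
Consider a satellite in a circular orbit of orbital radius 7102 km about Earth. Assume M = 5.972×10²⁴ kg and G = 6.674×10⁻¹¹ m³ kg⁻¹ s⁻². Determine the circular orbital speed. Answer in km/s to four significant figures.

v ≈ 7.491 km/s

μ = GM = 6.674×10⁻¹¹ × 5.972×10²⁴ = 3.986×10¹⁴ m³/s².
r = 7102 km = 7.102×10⁶ m.
For a circular orbit v = √(μ/r) = √(3.986×10¹⁴ / 7.102×10⁶) = √(5.612×10⁷) = 7491 m/s.
That is 7.491 km/s.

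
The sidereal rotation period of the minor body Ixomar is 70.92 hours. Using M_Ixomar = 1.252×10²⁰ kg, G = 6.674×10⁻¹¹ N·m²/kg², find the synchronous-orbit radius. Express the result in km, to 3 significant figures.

r_sync ≈ 2400 km

μ = GM = 6.674×10⁻¹¹ × 1.252×10²⁰ = 8.356×10⁹ m³/s².
T = 70.92 hours = 2.553×10⁵ s.
A synchronous orbit has period T, so by Kepler's third law a = (μT²/4π²)^(1/3).
μT²/4π² = 8.356×10⁹ × (2.553×10⁵)² / 39.48 = 1.380×10¹⁹ m³.
a = 2.398×10⁶ m = 2398.4 km.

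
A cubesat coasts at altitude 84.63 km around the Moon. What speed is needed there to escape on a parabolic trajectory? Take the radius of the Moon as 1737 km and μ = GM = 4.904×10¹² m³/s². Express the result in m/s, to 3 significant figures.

r = 1737 + 84.63 = 1821.6 km = 1.8216×10⁶ m.
Escape speed v_esc = √(2μ/r) = √(2 × 4.904×10¹² / 1.822×10⁶) = √(5.384×10⁶) = 2320 m/s.

v_esc ≈ 2320 m/s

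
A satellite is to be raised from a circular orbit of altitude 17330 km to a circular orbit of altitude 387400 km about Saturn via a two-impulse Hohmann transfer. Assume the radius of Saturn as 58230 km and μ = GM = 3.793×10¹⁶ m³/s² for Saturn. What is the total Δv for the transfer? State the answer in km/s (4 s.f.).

Δv_total ≈ 11.15 km/s

r₁ = 58230 + 17330 = 75560 km = 7.5560×10⁷ m.
r₂ = 58230 + 387400 = 445630 km = 4.4563×10⁸ m.
Transfer ellipse a_t = (r₁ + r₂)/2 = 2.606×10⁸ m.
At r₁: circular v_c1 = √(μ/r₁) = 22410 m/s; transfer-perikrone v_p = √[μ(2/r₁ − 1/a_t)] = 29300 m/s.
Δv₁ = v_p − v_c1 = 6894 m/s.
At r₂: circular v_c2 = √(μ/r₂) = 9226 m/s; transfer-apokrone v_a = √[μ(2/r₂ − 1/a_t)] = 4968 m/s.
Δv₂ = v_c2 − v_a = 4258 m/s.
Total Δv = Δv₁ + Δv₂ = 11150 m/s = 11.15 km/s.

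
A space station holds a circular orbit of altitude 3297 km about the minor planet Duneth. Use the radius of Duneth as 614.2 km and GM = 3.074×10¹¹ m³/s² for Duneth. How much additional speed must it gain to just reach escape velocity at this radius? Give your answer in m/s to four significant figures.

Δv ≈ 116.1 m/s

r = 614.2 + 3297 = 3911.2 km = 3.9112×10⁶ m.
Circular speed v_c = √(μ/r) = 280.3 m/s.
Escape speed v_esc = √(2μ/r) = √2 × v_c = 396.5 m/s.
Δv = v_esc − v_c = 116.1 m/s.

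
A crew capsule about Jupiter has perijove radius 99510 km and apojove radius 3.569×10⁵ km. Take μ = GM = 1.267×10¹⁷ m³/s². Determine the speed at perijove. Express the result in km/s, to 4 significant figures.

v ≈ 44.62 km/s

Semi-major axis a = (r_p + r_a)/2 = 2.2820×10⁵ km = 2.282×10⁸ m.
Vis-viva: v² = μ(2/r − 1/a) = 1.267×10¹⁷ × (2.010×10⁻⁸ − 4.382×10⁻⁹) = 1.991×10⁹ m²/s².
v = 44620 m/s = 44.62 km/s.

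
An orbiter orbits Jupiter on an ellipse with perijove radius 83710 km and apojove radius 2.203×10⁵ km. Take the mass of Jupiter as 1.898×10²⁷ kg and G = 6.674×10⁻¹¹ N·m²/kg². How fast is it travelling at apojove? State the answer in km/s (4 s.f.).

μ = GM = 6.674×10⁻¹¹ × 1.898×10²⁷ = 1.267×10¹⁷ m³/s².
Semi-major axis a = (r_p + r_a)/2 = 1.5200×10⁵ km = 1.520×10⁸ m.
Vis-viva: v² = μ(2/r − 1/a) = 1.267×10¹⁷ × (9.079×10⁻⁹ − 6.579×10⁻⁹) = 3.167×10⁸ m²/s².
v = 17790 m/s = 17.79 km/s.

v ≈ 17.79 km/s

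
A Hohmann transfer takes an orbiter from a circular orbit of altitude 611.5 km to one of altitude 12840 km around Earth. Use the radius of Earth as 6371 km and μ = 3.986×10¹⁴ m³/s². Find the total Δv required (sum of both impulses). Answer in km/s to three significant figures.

r₁ = 6371 + 611.5 = 6982.5 km = 6.9825×10⁶ m.
r₂ = 6371 + 12840 = 19211 km = 1.9211×10⁷ m.
Transfer ellipse a_t = (r₁ + r₂)/2 = 1.310×10⁷ m.
At r₁: circular v_c1 = √(μ/r₁) = 7555 m/s; transfer-perigee v_p = √[μ(2/r₁ − 1/a_t)] = 9151 m/s.
Δv₁ = v_p − v_c1 = 1595 m/s.
At r₂: circular v_c2 = √(μ/r₂) = 4555 m/s; transfer-apogee v_a = √[μ(2/r₂ − 1/a_t)] = 3326 m/s.
Δv₂ = v_c2 − v_a = 1229 m/s.
Total Δv = Δv₁ + Δv₂ = 2824 m/s = 2.824 km/s.

Δv_total ≈ 2.82 km/s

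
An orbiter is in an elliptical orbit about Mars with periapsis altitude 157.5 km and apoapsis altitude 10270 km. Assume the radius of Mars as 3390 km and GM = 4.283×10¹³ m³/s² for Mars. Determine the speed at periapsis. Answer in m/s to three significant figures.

r_p = 3390 + 157.5 = 3547.5 km = 3.5475×10⁶ m.
r_a = 3390 + 10270 = 13660 km = 1.3660×10⁷ m.
Semi-major axis a = (r_p + r_a)/2 = 8603.8 km = 8.604×10⁶ m.
Vis-viva: v² = μ(2/r − 1/a) = 4.283×10¹³ × (5.638×10⁻⁷ − 1.162×10⁻⁷) = 1.917×10⁷ m²/s².
v = 4378 m/s.

v ≈ 4380 m/s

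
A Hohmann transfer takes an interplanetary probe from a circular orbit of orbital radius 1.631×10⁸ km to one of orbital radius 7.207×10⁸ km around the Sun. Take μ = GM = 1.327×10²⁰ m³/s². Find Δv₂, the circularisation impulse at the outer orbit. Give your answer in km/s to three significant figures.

Δv ≈ 5.33 km/s

r₁ = 1.631×10⁸ km = 1.631×10¹¹ m.
r₂ = 7.207×10⁸ km = 7.207×10¹¹ m.
Transfer ellipse a_t = (r₁ + r₂)/2 = 4.419×10¹¹ m.
At r₁: circular v_c1 = √(μ/r₁) = 28520 m/s; transfer-perihelion v_p = √[μ(2/r₁ − 1/a_t)] = 36430 m/s.
At r₂: circular v_c2 = √(μ/r₂) = 13570 m/s; transfer-aphelion v_a = √[μ(2/r₂ − 1/a_t)] = 8244 m/s.
Δv₂ = v_c2 − v_a = 5326 m/s.
= 5.326 km/s.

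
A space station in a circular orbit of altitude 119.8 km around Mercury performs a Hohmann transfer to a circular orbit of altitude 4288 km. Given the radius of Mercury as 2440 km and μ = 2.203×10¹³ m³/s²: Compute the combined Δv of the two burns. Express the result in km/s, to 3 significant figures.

r₁ = 2440 + 119.8 = 2559.8 km = 2.5598×10⁶ m.
r₂ = 2440 + 4288 = 6728.0 km = 6.7280×10⁶ m.
Transfer ellipse a_t = (r₁ + r₂)/2 = 4.644×10⁶ m.
At r₁: circular v_c1 = √(μ/r₁) = 2934 m/s; transfer-periherm v_p = √[μ(2/r₁ − 1/a_t)] = 3531 m/s.
Δv₁ = v_p − v_c1 = 597.4 m/s.
At r₂: circular v_c2 = √(μ/r₂) = 1810 m/s; transfer-apoherm v_a = √[μ(2/r₂ − 1/a_t)] = 1343 m/s.
Δv₂ = v_c2 − v_a = 466.1 m/s.
Total Δv = Δv₁ + Δv₂ = 1064 m/s = 1.064 km/s.

Δv_total ≈ 1.06 km/s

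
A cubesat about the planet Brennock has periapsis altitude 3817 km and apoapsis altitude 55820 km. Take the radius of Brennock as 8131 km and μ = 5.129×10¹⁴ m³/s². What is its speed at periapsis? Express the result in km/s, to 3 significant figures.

r_p = 8131 + 3817 = 11948 km = 1.1948×10⁷ m.
r_a = 8131 + 55820 = 63951 km = 6.3951×10⁷ m.
Semi-major axis a = (r_p + r_a)/2 = 37950 km = 3.795×10⁷ m.
Vis-viva: v² = μ(2/r − 1/a) = 5.129×10¹⁴ × (1.674×10⁻⁷ − 2.635×10⁻⁸) = 7.234×10⁷ m²/s².
v = 8505 m/s = 8.505 km/s.

v ≈ 8.51 km/s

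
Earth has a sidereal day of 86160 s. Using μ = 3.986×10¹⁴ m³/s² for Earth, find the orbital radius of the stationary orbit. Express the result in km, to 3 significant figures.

A synchronous orbit has period T, so by Kepler's third law a = (μT²/4π²)^(1/3).
μT²/4π² = 3.986×10¹⁴ × (8.616×10⁴)² / 39.48 = 7.495×10²² m³.
a = 4.216×10⁷ m = 42163 km.

r_sync ≈ 42200 km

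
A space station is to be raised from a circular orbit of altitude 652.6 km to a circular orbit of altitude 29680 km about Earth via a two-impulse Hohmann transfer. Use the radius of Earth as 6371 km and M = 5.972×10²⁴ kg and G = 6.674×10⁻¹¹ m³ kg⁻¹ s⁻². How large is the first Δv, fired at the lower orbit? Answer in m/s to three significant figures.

μ = GM = 6.674×10⁻¹¹ × 5.972×10²⁴ = 3.986×10¹⁴ m³/s².
r₁ = 6371 + 652.6 = 7023.6 km = 7.0236×10⁶ m.
r₂ = 6371 + 29680 = 36051 km = 3.6051×10⁷ m.
Transfer ellipse a_t = (r₁ + r₂)/2 = 2.154×10⁷ m.
At r₁: circular v_c1 = √(μ/r₁) = 7533 m/s; transfer-perigee v_p = √[μ(2/r₁ − 1/a_t)] = 9746 m/s.
Δv₁ = v_p − v_c1 = 2213 m/s.

Δv ≈ 2210 m/s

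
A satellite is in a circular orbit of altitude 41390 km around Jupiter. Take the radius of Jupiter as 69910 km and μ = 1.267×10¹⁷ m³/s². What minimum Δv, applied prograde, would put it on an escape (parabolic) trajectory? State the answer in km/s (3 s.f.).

r = 69910 + 41390 = 111300 km = 1.1130×10⁸ m.
Circular speed v_c = √(μ/r) = 33740 m/s.
Escape speed v_esc = √(2μ/r) = √2 × v_c = 47720 m/s.
Δv = v_esc − v_c = 13980 m/s = 13.98 km/s.

Δv ≈ 14.0 km/s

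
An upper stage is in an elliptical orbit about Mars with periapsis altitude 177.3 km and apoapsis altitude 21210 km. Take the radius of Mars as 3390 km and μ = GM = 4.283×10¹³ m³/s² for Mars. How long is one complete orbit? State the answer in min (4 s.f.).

r_p = 3390 + 177.3 = 3567.3 km = 3.5673×10⁶ m.
r_a = 3390 + 21210 = 24600 km = 2.4600×10⁷ m.
Semi-major axis a = (r_p + r_a)/2 = (3567.3 + 24600)/2 = 14084 km = 1.408×10⁷ m.
By Kepler's third law T = 2π√(a³/μ) = 2π × 8.076×10³ = 5.074×10⁴ s.
= 845.7 min.

T ≈ 845.7 min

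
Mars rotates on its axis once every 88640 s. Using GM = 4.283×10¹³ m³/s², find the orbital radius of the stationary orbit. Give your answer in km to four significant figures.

r_sync ≈ 20430 km

A synchronous orbit has period T, so by Kepler's third law a = (μT²/4π²)^(1/3).
μT²/4π² = 4.283×10¹³ × (8.864×10⁴)² / 39.48 = 8.524×10²¹ m³.
a = 2.043×10⁷ m = 20428 km.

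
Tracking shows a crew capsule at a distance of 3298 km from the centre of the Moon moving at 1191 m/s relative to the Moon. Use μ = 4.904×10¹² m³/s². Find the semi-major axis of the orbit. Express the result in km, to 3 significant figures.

a ≈ 3150 km

r = 3.298×10⁶ m.
Specific orbital energy ε = v²/2 − μ/r = (1191)²/2 − 4.904×10¹²/3.298×10⁶ = -7.777×10⁵ J/kg.
Since ε = −μ/(2a), a = −μ/(2ε) = 3.153×10⁶ m = 3152.8 km.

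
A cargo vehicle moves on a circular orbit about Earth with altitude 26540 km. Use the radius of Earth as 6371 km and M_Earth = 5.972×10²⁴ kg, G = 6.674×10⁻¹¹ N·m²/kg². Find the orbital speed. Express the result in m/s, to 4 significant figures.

μ = GM = 6.674×10⁻¹¹ × 5.972×10²⁴ = 3.986×10¹⁴ m³/s².
r = 6371 + 26540 = 32911 km = 3.2911×10⁷ m.
For a circular orbit v = √(μ/r) = √(3.986×10¹⁴ / 3.291×10⁷) = √(1.211×10⁷) = 3480 m/s.

v ≈ 3480 m/s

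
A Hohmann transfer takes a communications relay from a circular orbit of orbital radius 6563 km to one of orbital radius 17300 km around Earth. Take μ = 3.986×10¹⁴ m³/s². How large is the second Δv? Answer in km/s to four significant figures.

Δv ≈ 1.240 km/s

r₁ = 6563 km = 6.563×10⁶ m.
r₂ = 17300 km = 1.730×10⁷ m.
Transfer ellipse a_t = (r₁ + r₂)/2 = 1.193×10⁷ m.
At r₁: circular v_c1 = √(μ/r₁) = 7793 m/s; transfer-perigee v_p = √[μ(2/r₁ − 1/a_t)] = 9384 m/s.
At r₂: circular v_c2 = √(μ/r₂) = 4800 m/s; transfer-apogee v_a = √[μ(2/r₂ − 1/a_t)] = 3560 m/s.
Δv₂ = v_c2 − v_a = 1240 m/s.
= 1.240 km/s.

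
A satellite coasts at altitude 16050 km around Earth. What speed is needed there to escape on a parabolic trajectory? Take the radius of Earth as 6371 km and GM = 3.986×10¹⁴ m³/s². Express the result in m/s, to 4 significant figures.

r = 6371 + 16050 = 22421 km = 2.2421×10⁷ m.
Escape speed v_esc = √(2μ/r) = √(2 × 3.986×10¹⁴ / 2.242×10⁷) = √(3.556×10⁷) = 5963 m/s.

v_esc ≈ 5963 m/s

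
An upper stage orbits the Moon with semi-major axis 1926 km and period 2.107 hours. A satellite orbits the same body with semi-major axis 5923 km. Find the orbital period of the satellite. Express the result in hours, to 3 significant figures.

T₂ ≈ 11.4 hours

Kepler's third law: T² ∝ a³, so T₂ = T₁ (a₂/a₁)^(3/2).
a₂/a₁ = 3.075, (a₂/a₁)^(3/2) = 5.393.
T₂ = 2.107 × 5.393 = 11.36 hours.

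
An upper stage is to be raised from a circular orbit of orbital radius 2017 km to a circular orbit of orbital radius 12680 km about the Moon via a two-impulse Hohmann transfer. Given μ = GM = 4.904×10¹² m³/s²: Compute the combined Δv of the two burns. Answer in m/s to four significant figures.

r₁ = 2017 km = 2.017×10⁶ m.
r₂ = 12680 km = 1.268×10⁷ m.
Transfer ellipse a_t = (r₁ + r₂)/2 = 7.348×10⁶ m.
At r₁: circular v_c1 = √(μ/r₁) = 1559 m/s; transfer-perilune v_p = √[μ(2/r₁ − 1/a_t)] = 2048 m/s.
Δv₁ = v_p − v_c1 = 489.0 m/s.
At r₂: circular v_c2 = √(μ/r₂) = 621.9 m/s; transfer-apolune v_a = √[μ(2/r₂ − 1/a_t)] = 325.8 m/s.
Δv₂ = v_c2 − v_a = 296.1 m/s.
Total Δv = Δv₁ + Δv₂ = 785.1 m/s.

Δv_total ≈ 785.1 m/s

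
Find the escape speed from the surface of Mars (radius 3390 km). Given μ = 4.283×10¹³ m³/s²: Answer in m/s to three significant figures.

r = R = 3.390×10⁶ m.
Escape speed v_esc = √(2μ/r) = √(2 × 4.283×10¹³ / 3.390×10⁶) = √(2.527×10⁷) = 5027 m/s.

v_esc ≈ 5030 m/s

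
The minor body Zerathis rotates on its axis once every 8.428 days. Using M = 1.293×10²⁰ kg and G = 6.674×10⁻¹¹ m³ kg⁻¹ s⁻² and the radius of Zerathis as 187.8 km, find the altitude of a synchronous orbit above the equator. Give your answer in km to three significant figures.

μ = GM = 6.674×10⁻¹¹ × 1.293×10²⁰ = 8.629×10⁹ m³/s².
T = 8.428 days = 7.282×10⁵ s.
A synchronous orbit has period T, so by Kepler's third law a = (μT²/4π²)^(1/3).
μT²/4π² = 8.629×10⁹ × (7.282×10⁵)² / 39.48 = 1.159×10²⁰ m³.
a = 4.876×10⁶ m = 4875.7 km.
Altitude h = a − R = 4875.7 − 187.8 = 4687.9 km.

h_sync ≈ 4690 km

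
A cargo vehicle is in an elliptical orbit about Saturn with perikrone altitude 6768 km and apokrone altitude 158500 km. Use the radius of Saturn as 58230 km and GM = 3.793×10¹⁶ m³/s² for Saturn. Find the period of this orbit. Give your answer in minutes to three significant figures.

T ≈ 899 minutes

r_p = 58230 + 6768 = 64998 km = 6.4998×10⁷ m.
r_a = 58230 + 158500 = 216730 km = 2.1673×10⁸ m.
Semi-major axis a = (r_p + r_a)/2 = (64998 + 2.1673×10⁵)/2 = 1.4086×10⁵ km = 1.409×10⁸ m.
By Kepler's third law T = 2π√(a³/μ) = 2π × 8.584×10³ = 5.394×10⁴ s.
= 899.0 minutes.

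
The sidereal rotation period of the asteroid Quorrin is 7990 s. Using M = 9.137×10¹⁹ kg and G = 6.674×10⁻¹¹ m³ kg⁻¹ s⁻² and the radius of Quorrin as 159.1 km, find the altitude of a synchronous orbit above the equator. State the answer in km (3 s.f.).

h_sync ≈ 55.3 km

μ = GM = 6.674×10⁻¹¹ × 9.137×10¹⁹ = 6.098×10⁹ m³/s².
A synchronous orbit has period T, so by Kepler's third law a = (μT²/4π²)^(1/3).
μT²/4π² = 6.098×10⁹ × (7.990×10³)² / 39.48 = 9.861×10¹⁵ m³.
a = 2.144×10⁵ m = 214.44 km.
Altitude h = a − R = 214.44 − 159.1 = 55.341 km.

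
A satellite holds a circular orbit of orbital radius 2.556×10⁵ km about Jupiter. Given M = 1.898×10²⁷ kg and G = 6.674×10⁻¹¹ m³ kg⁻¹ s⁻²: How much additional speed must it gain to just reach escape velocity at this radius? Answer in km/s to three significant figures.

μ = GM = 6.674×10⁻¹¹ × 1.898×10²⁷ = 1.267×10¹⁷ m³/s².
r = 2.556×10⁵ km = 2.556×10⁸ m.
Circular speed v_c = √(μ/r) = 22260 m/s.
Escape speed v_esc = √(2μ/r) = √2 × v_c = 31480 m/s.
Δv = v_esc − v_c = 9221 m/s = 9.221 km/s.

Δv ≈ 9.22 km/s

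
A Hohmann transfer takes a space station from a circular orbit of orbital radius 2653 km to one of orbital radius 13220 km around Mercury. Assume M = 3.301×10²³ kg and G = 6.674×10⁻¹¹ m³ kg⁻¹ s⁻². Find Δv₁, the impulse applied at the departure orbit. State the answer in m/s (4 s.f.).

Δv ≈ 837.5 m/s

μ = GM = 6.674×10⁻¹¹ × 3.301×10²³ = 2.203×10¹³ m³/s².
r₁ = 2653 km = 2.653×10⁶ m.
r₂ = 13220 km = 1.322×10⁷ m.
Transfer ellipse a_t = (r₁ + r₂)/2 = 7.936×10⁶ m.
At r₁: circular v_c1 = √(μ/r₁) = 2882 m/s; transfer-periherm v_p = √[μ(2/r₁ − 1/a_t)] = 3719 m/s.
Δv₁ = v_p − v_c1 = 837.5 m/s.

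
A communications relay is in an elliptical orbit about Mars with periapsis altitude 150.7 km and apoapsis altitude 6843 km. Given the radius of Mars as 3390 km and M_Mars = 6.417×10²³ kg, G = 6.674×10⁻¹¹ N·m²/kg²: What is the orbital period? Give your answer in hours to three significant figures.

μ = GM = 6.674×10⁻¹¹ × 6.417×10²³ = 4.283×10¹³ m³/s².
r_p = 3390 + 150.7 = 3540.7 km = 3.5407×10⁶ m.
r_a = 3390 + 6843 = 10233 km = 1.0233×10⁷ m.
Semi-major axis a = (r_p + r_a)/2 = (3540.7 + 10233)/2 = 6886.9 km = 6.887×10⁶ m.
By Kepler's third law T = 2π√(a³/μ) = 2π × 2.762×10³ = 1.735×10⁴ s.
= 4.820 hours.

T ≈ 4.82 hours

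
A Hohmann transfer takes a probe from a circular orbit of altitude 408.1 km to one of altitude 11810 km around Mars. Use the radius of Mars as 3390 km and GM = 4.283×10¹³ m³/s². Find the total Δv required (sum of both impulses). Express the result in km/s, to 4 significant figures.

Δv_total ≈ 1.507 km/s

r₁ = 3390 + 408.1 = 3798.1 km = 3.7981×10⁶ m.
r₂ = 3390 + 11810 = 15200 km = 1.5200×10⁷ m.
Transfer ellipse a_t = (r₁ + r₂)/2 = 9.499×10⁶ m.
At r₁: circular v_c1 = √(μ/r₁) = 3358 m/s; transfer-periapsis v_p = √[μ(2/r₁ − 1/a_t)] = 4248 m/s.
Δv₁ = v_p − v_c1 = 889.8 m/s.
At r₂: circular v_c2 = √(μ/r₂) = 1679 m/s; transfer-apoapsis v_a = √[μ(2/r₂ − 1/a_t)] = 1061 m/s.
Δv₂ = v_c2 − v_a = 617.2 m/s.
Total Δv = Δv₁ + Δv₂ = 1507 m/s = 1.507 km/s.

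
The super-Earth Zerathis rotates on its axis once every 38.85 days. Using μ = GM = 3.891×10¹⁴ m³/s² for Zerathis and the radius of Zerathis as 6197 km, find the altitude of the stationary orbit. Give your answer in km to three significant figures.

T = 38.85 days = 3.357×10⁶ s.
A synchronous orbit has period T, so by Kepler's third law a = (μT²/4π²)^(1/3).
μT²/4π² = 3.891×10¹⁴ × (3.357×10⁶)² / 39.48 = 1.110×10²⁶ m³.
a = 4.807×10⁸ m = 4.8066×10⁵ km.
Altitude h = a − R = 4.8066×10⁵ − 6197 = 4.7446×10⁵ km.

h_sync ≈ 4.74×10⁵ km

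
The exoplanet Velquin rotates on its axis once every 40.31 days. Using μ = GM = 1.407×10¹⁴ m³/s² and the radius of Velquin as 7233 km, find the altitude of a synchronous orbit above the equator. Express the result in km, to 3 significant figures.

h_sync ≈ 3.44×10⁵ km

T = 40.31 days = 3.483×10⁶ s.
A synchronous orbit has period T, so by Kepler's third law a = (μT²/4π²)^(1/3).
μT²/4π² = 1.407×10¹⁴ × (3.483×10⁶)² / 39.48 = 4.323×10²⁵ m³.
a = 3.510×10⁸ m = 3.5096×10⁵ km.
Altitude h = a − R = 3.5096×10⁵ − 7233 = 3.4373×10⁵ km.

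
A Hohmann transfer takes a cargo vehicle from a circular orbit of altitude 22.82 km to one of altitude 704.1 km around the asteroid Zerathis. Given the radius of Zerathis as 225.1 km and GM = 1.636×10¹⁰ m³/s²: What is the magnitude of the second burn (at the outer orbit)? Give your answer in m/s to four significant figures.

Δv ≈ 46.57 m/s

r₁ = 225.1 + 22.82 = 247.92 km = 2.4792×10⁵ m.
r₂ = 225.1 + 704.1 = 929.20 km = 9.2920×10⁵ m.
Transfer ellipse a_t = (r₁ + r₂)/2 = 5.886×10⁵ m.
At r₁: circular v_c1 = √(μ/r₁) = 256.9 m/s; transfer-periapsis v_p = √[μ(2/r₁ − 1/a_t)] = 322.8 m/s.
At r₂: circular v_c2 = √(μ/r₂) = 132.7 m/s; transfer-apoapsis v_a = √[μ(2/r₂ − 1/a_t)] = 86.12 m/s.
Δv₂ = v_c2 − v_a = 46.57 m/s.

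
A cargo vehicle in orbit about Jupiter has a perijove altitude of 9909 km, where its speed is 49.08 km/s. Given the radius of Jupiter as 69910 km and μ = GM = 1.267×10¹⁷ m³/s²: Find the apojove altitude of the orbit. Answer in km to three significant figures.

r_p = 69910 + 9909 = 79819 km = 7.982×10⁷ m.
Specific energy ε = v²/2 − μ/r = -3.829×10⁸ J/kg, so a = −μ/(2ε) = 1.654×10⁸ m.
The apsides satisfy r_p + r_a = 2a, so the apojove radius is 2a − r_p = 2.511×10⁸ m = 2.5106×10⁵ km.
Apojove altitude = 2.5106×10⁵ − 69910 = 1.8115×10⁵ km.

apojove altitude ≈ 1.81×10⁵ km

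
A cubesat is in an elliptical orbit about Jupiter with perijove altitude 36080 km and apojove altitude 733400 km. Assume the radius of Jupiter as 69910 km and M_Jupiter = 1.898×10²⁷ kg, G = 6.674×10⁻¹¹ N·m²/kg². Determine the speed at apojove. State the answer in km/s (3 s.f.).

v ≈ 6.06 km/s

μ = GM = 6.674×10⁻¹¹ × 1.898×10²⁷ = 1.267×10¹⁷ m³/s².
r_p = 69910 + 36080 = 105990 km = 1.0599×10⁸ m.
r_a = 69910 + 733400 = 803310 km = 8.0331×10⁸ m.
Semi-major axis a = (r_p + r_a)/2 = 4.5465×10⁵ km = 4.546×10⁸ m.
Vis-viva: v² = μ(2/r − 1/a) = 1.267×10¹⁷ × (2.490×10⁻⁹ − 2.199×10⁻⁹) = 3.676×10⁷ m²/s².
v = 6063 m/s = 6.063 km/s.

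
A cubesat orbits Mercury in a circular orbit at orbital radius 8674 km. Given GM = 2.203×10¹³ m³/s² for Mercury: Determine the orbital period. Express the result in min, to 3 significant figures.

r = 8674 km = 8.674×10⁶ m.
Kepler's third law: T = 2π√(r³/μ) = 2π√((8.674×10⁶)³ / 2.203×10¹³).
r³/μ = 2.962×10⁷ s², so T = 2π × 5.443×10³ = 3.420×10⁴ s.
Converting: 3.420×10⁴ s ÷ 60.00 = 570.0 min.

T ≈ 570 min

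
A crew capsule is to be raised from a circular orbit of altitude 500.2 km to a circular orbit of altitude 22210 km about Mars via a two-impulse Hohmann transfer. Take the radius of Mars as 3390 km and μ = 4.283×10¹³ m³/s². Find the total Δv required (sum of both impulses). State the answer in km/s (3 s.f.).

Δv_total ≈ 1.68 km/s

r₁ = 3390 + 500.2 = 3890.2 km = 3.8902×10⁶ m.
r₂ = 3390 + 22210 = 25600 km = 2.5600×10⁷ m.
Transfer ellipse a_t = (r₁ + r₂)/2 = 1.475×10⁷ m.
At r₁: circular v_c1 = √(μ/r₁) = 3318 m/s; transfer-periapsis v_p = √[μ(2/r₁ − 1/a_t)] = 4372 m/s.
Δv₁ = v_p − v_c1 = 1054 m/s.
At r₂: circular v_c2 = √(μ/r₂) = 1293 m/s; transfer-apoapsis v_a = √[μ(2/r₂ − 1/a_t)] = 664.4 m/s.
Δv₂ = v_c2 − v_a = 629.1 m/s.
Total Δv = Δv₁ + Δv₂ = 1683 m/s = 1.683 km/s.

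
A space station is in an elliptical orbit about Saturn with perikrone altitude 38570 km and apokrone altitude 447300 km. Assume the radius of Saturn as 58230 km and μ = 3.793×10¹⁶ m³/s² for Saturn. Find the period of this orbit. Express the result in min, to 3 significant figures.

T ≈ 2810 min

r_p = 58230 + 38570 = 96800 km = 9.6800×10⁷ m.
r_a = 58230 + 447300 = 505530 km = 5.0553×10⁸ m.
Semi-major axis a = (r_p + r_a)/2 = (96800 + 5.0553×10⁵)/2 = 3.0116×10⁵ km = 3.012×10⁸ m.
By Kepler's third law T = 2π√(a³/μ) = 2π × 2.684×10⁴ = 1.686×10⁵ s.
= 2810 min.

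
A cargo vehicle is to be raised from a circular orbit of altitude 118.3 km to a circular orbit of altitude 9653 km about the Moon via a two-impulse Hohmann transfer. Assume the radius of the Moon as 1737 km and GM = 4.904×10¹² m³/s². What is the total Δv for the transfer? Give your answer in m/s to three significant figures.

r₁ = 1737 + 118.3 = 1855.3 km = 1.8553×10⁶ m.
r₂ = 1737 + 9653 = 11390 km = 1.1390×10⁷ m.
Transfer ellipse a_t = (r₁ + r₂)/2 = 6.623×10⁶ m.
At r₁: circular v_c1 = √(μ/r₁) = 1626 m/s; transfer-perilune v_p = √[μ(2/r₁ − 1/a_t)] = 2132 m/s.
Δv₁ = v_p − v_c1 = 506.3 m/s.
At r₂: circular v_c2 = √(μ/r₂) = 656.2 m/s; transfer-apolune v_a = √[μ(2/r₂ − 1/a_t)] = 347.3 m/s.
Δv₂ = v_c2 − v_a = 308.9 m/s.
Total Δv = Δv₁ + Δv₂ = 815.2 m/s.

Δv_total ≈ 815 m/s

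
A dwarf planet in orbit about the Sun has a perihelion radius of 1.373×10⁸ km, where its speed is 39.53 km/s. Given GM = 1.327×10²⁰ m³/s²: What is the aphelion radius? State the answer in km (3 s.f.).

aphelion radius ≈ 5.79×10⁸ km

r_p = 1.373×10¹¹ m.
Specific energy ε = v²/2 − μ/r = -1.852×10⁸ J/kg, so a = −μ/(2ε) = 3.583×10¹¹ m.
The apsides satisfy r_p + r_a = 2a, so the aphelion radius is 2a − r_p = 5.793×10¹¹ m = 5.7928×10⁸ km.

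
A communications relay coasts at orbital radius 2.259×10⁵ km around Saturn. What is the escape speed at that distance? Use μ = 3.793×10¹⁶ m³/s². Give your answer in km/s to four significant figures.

r = 2.259×10⁵ km = 2.259×10⁸ m.
Escape speed v_esc = √(2μ/r) = √(2 × 3.793×10¹⁶ / 2.259×10⁸) = √(3.358×10⁸) = 18330 m/s.
= 18.33 km/s.

v_esc ≈ 18.33 km/s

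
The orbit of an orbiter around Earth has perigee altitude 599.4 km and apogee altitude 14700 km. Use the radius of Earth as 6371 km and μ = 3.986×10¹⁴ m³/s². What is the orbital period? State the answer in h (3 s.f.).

r_p = 6371 + 599.4 = 6970.4 km = 6.9704×10⁶ m.
r_a = 6371 + 14700 = 21071 km = 2.1071×10⁷ m.
Semi-major axis a = (r_p + r_a)/2 = (6970.4 + 21071)/2 = 14021 km = 1.402×10⁷ m.
By Kepler's third law T = 2π√(a³/μ) = 2π × 2.630×10³ = 1.652×10⁴ s.
= 4.589 h.

T ≈ 4.59 h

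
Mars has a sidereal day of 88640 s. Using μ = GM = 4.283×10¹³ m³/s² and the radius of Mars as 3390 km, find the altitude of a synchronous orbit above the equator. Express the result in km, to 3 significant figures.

h_sync ≈ 17000 km

A synchronous orbit has period T, so by Kepler's third law a = (μT²/4π²)^(1/3).
μT²/4π² = 4.283×10¹³ × (8.864×10⁴)² / 39.48 = 8.524×10²¹ m³.
a = 2.043×10⁷ m = 20428 km.
Altitude h = a − R = 20428 − 3390 = 17038 km.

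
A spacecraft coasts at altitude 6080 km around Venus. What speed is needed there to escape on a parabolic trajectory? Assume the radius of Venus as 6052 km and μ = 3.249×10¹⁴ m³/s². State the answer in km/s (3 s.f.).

r = 6052 + 6080 = 12132 km = 1.2132×10⁷ m.
Escape speed v_esc = √(2μ/r) = √(2 × 3.249×10¹⁴ / 1.213×10⁷) = √(5.356×10⁷) = 7319 m/s.
= 7.319 km/s.

v_esc ≈ 7.32 km/s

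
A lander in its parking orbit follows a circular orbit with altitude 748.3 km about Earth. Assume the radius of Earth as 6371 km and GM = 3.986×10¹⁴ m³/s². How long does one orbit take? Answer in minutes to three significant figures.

r = 6371 + 748.3 = 7119.3 km = 7.1193×10⁶ m.
Kepler's third law: T = 2π√(r³/μ) = 2π√((7.119×10⁶)³ / 3.986×10¹⁴).
r³/μ = 9.053×10⁵ s², so T = 2π × 9.515×10² = 5.978×10³ s.
Converting: 5.978×10³ s ÷ 60.00 = 99.64 minutes.

T ≈ 99.6 minutes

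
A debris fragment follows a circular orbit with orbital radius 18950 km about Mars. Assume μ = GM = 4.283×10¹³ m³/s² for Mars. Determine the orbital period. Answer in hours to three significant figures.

T ≈ 22.0 hours

r = 18950 km = 1.895×10⁷ m.
Kepler's third law: T = 2π√(r³/μ) = 2π√((1.895×10⁷)³ / 4.283×10¹³).
r³/μ = 1.589×10⁸ s², so T = 2π × 1.260×10⁴ = 7.920×10⁴ s.
Converting: 7.920×10⁴ s ÷ 3600 = 22.00 hours.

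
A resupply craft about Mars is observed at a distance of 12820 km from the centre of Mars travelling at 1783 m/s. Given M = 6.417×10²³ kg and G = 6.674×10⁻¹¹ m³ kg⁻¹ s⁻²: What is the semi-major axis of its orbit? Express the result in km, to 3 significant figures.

μ = GM = 6.674×10⁻¹¹ × 6.417×10²³ = 4.283×10¹³ m³/s².
r = 1.282×10⁷ m.
Specific orbital energy ε = v²/2 − μ/r = (1783)²/2 − 4.283×10¹³/1.282×10⁷ = -1.751×10⁶ J/kg.
Since ε = −μ/(2a), a = −μ/(2ε) = 1.223×10⁷ m = 12229 km.

a ≈ 12200 km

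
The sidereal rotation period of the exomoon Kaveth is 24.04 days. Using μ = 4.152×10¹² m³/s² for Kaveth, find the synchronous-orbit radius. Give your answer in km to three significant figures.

T = 24.04 days = 2.077×10⁶ s.
A synchronous orbit has period T, so by Kepler's third law a = (μT²/4π²)^(1/3).
μT²/4π² = 4.152×10¹² × (2.077×10⁶)² / 39.48 = 4.537×10²³ m³.
a = 7.684×10⁷ m = 76842 km.

r_sync ≈ 76800 km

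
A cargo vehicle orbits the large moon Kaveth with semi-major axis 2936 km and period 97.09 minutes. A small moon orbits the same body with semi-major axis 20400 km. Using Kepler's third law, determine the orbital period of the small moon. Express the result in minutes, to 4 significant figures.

T₂ ≈ 1778 minutes

Kepler's third law: T² ∝ a³, so T₂ = T₁ (a₂/a₁)^(3/2).
a₂/a₁ = 6.948, (a₂/a₁)^(3/2) = 18.32.
T₂ = 97.09 × 18.32 = 1778 minutes.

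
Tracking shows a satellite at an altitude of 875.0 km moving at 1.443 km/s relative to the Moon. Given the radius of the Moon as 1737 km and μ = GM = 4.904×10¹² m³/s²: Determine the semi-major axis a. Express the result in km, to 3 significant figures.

a ≈ 2930 km

r = 1737 + 875.0 = 2612.0 km = 2.612×10⁶ m.
Vis-viva rearranged: 1/a = 2/r − v²/μ = 7.657×10⁻⁷ − 4.246×10⁻⁷ = 3.411×10⁻⁷ m⁻¹.
a = 2.932×10⁶ m = 2931.7 km.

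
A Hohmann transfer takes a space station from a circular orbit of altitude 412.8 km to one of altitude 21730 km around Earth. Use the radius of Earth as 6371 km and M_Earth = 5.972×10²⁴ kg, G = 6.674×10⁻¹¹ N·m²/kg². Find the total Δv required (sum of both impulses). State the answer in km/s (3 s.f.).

μ = GM = 6.674×10⁻¹¹ × 5.972×10²⁴ = 3.986×10¹⁴ m³/s².
r₁ = 6371 + 412.8 = 6783.8 km = 6.7838×10⁶ m.
r₂ = 6371 + 21730 = 28101 km = 2.8101×10⁷ m.
Transfer ellipse a_t = (r₁ + r₂)/2 = 1.744×10⁷ m.
At r₁: circular v_c1 = √(μ/r₁) = 7665 m/s; transfer-perigee v_p = √[μ(2/r₁ − 1/a_t)] = 9729 m/s.
Δv₁ = v_p − v_c1 = 2064 m/s.
At r₂: circular v_c2 = √(μ/r₂) = 3766 m/s; transfer-apogee v_a = √[μ(2/r₂ − 1/a_t)] = 2349 m/s.
Δv₂ = v_c2 − v_a = 1417 m/s.
Total Δv = Δv₁ + Δv₂ = 3481 m/s = 3.481 km/s.

Δv_total ≈ 3.48 km/s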